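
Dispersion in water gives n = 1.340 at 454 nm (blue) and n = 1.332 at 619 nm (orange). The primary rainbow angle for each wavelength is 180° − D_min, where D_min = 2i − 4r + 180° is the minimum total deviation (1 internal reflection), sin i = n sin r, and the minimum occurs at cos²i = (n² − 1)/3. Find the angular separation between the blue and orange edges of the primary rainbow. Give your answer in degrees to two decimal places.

1.15°

At 454 nm (n = 1.340): cos²i = 0.26520 → i = 59.004°, r = 39.770°, D_min = 138.929°, rainbow angle = 41.071°.
At 619 nm (n = 1.332): cos²i = 0.25807 → i = 59.469°, r = 40.290°, D_min = 137.776°, rainbow angle = 42.224°.
Angular width = |41.071° − 42.224°| = 1.153°.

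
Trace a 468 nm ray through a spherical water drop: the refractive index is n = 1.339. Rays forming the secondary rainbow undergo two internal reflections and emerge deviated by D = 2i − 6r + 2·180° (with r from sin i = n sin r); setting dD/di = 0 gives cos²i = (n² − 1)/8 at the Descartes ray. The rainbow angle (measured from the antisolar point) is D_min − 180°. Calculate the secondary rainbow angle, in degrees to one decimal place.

52.5°

cos²i = (1.79292 − 1)/8 = 0.09912; i = arccos(0.31483) = 71.650°.
sin r = sin 71.650°/1.339 = 0.70885; r = 45.141°.
D_min = 2·71.650° − 6·45.141° + 360° = 232.451°.
Rainbow angle = D_min − 180° = 52.451°.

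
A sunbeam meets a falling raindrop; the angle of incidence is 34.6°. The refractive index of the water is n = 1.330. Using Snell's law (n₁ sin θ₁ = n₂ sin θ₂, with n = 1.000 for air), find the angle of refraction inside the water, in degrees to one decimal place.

25.3°

Snell: sin θ_r = sin θ_i / n = sin 34.6° / 1.330 = 0.5678 / 1.330 = 0.4270.
θ_r = arcsin(0.4270) = 25.27°.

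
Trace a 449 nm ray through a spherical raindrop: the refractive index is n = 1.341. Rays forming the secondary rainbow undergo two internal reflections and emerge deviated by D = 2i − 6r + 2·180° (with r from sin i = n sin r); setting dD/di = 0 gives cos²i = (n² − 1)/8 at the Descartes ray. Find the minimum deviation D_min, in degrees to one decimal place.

233.0°

cos²i = (1.79828 − 1)/8 = 0.09979; i = arccos(0.31589) = 71.586°.
sin r = sin 71.586°/1.341 = 0.70753; r = 45.034°.
D_min = 2·71.586° − 6·45.034° + 360° = 232.966°.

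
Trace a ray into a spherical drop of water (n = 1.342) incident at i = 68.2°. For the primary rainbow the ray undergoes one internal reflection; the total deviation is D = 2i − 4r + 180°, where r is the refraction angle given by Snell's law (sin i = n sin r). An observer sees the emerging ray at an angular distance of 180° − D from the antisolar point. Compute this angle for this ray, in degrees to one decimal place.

sin r = sin 68.2° / 1.342 = 0.9285/1.342 = 0.6919; r = 43.78°.
D = 2·68.2° − 4·43.78° + 180° = 136.40° − 175.11° + 180° = 141.29°.
Angle from antisolar point = 180° − D = 38.71°.

38.7°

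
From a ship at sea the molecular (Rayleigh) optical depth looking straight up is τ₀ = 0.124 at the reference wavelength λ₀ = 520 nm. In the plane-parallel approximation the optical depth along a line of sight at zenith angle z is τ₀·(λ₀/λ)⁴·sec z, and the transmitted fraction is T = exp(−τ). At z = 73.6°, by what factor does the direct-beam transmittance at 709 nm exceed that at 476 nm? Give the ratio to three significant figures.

Airmass: sec 73.6° = 3.5418.
τ(709 nm) = 0.124 × (520/709)⁴ × 3.5418 = 0.124 × 0.2894 × 3.5418 = 0.1271.
τ(476 nm) = 0.124 × (520/476)⁴ × 3.5418 = 0.124 × 1.4242 × 3.5418 = 0.6255.
T(709)/T(476) = exp(τ_B − τ_A) = exp(0.4984) = 1.6461.

1.65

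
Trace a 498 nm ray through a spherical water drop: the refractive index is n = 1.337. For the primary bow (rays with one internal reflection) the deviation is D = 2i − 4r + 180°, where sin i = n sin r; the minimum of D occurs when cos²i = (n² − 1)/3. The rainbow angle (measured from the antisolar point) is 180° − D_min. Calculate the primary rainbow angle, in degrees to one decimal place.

41.5°

cos²i = (1.78757 − 1)/3 = 0.26252; i = arccos(0.51237) = 59.178°.
sin r = sin 59.178°/1.337 = 0.64231; r = 39.964°.
D_min = 2·59.178° − 4·39.964° + 180° = 138.500°.
Rainbow angle = 180° − D_min = 41.500°.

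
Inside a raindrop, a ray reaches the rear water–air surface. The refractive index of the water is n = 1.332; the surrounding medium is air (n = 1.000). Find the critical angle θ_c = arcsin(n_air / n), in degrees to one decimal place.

sin θ_c = n_air / n = 1.000 / 1.332 = 0.7508.
θ_c = arcsin(0.7508) = 48.66°.

48.7°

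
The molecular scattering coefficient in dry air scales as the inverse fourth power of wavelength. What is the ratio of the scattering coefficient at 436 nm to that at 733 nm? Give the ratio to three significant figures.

Rayleigh scattering ∝ λ⁻⁴, so the ratio of coefficients is the inverse fourth power of the wavelength ratio.
σ(436)/σ(733) = (733/436)⁴ = (1.6812)⁴ = 7.989.

7.99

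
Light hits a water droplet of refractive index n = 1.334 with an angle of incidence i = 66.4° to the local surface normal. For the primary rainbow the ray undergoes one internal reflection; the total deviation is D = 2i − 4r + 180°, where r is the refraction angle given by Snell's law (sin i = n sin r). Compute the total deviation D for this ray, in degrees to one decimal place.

sin r = sin 66.4° / 1.334 = 0.9164/1.334 = 0.6869; r = 43.39°.
D = 2·66.4° − 4·43.39° + 180° = 132.80° − 173.55° + 180° = 139.25°.

139.3°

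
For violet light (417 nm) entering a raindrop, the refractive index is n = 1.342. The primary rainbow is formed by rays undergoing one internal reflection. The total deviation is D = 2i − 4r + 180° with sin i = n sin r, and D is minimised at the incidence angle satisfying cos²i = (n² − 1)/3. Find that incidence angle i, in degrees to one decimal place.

cos²i = (1.342² − 1)/3 = (1.80096 − 1)/3 = 0.26699.
cos i = 0.51671, so i = 58.888°.

58.9°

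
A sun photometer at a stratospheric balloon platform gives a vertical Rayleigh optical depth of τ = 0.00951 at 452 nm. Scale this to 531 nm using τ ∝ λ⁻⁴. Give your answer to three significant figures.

τ(531 nm) = τ(452 nm) × (452/531)⁴ = 0.00951 × (0.8512)⁴ = 0.00951 × 0.5250 = 0.0050.

0.00499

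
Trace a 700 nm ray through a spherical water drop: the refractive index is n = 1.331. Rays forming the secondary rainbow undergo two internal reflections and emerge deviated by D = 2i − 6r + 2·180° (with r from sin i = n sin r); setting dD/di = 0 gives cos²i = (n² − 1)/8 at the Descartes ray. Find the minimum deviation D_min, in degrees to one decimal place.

cos²i = (1.77156 − 1)/8 = 0.09645; i = arccos(0.31056) = 71.907°.
sin r = sin 71.907°/1.331 = 0.71417; r = 45.575°.
D_min = 2·71.907° − 6·45.575° + 360° = 230.365°.

230.4°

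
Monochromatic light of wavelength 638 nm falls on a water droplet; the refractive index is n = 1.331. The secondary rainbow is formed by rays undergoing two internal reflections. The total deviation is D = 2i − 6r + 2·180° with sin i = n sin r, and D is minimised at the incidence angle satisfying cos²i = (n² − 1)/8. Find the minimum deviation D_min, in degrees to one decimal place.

230.4°

cos²i = (1.77156 − 1)/8 = 0.09645; i = arccos(0.31056) = 71.907°.
sin r = sin 71.907°/1.331 = 0.71417; r = 45.575°.
D_min = 2·71.907° − 6·45.575° + 360° = 230.365°.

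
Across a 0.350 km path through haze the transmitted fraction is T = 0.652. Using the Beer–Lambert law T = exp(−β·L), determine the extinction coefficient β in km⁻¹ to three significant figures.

1.22 km⁻¹

Beer–Lambert: T = exp(−βL) ⇒ β = −ln(T)/L = −ln(0.652)/0.350 = 0.4277/0.350 = 1.222 km⁻¹.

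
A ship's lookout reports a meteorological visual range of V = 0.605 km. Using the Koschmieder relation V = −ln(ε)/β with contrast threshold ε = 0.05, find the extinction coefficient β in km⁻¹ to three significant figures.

β = −ln(0.05) / V = 2.996 / 0.605 = 4.9516 km⁻¹.

4.95 km⁻¹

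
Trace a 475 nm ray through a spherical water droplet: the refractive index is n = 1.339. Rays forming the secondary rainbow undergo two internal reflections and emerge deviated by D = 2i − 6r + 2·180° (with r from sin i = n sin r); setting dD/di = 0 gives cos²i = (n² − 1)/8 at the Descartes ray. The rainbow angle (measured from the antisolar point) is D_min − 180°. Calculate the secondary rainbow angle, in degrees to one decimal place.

cos²i = (1.79292 − 1)/8 = 0.09912; i = arccos(0.31483) = 71.650°.
sin r = sin 71.650°/1.339 = 0.70885; r = 45.141°.
D_min = 2·71.650° − 6·45.141° + 360° = 232.451°.
Rainbow angle = D_min − 180° = 52.451°.

52.5°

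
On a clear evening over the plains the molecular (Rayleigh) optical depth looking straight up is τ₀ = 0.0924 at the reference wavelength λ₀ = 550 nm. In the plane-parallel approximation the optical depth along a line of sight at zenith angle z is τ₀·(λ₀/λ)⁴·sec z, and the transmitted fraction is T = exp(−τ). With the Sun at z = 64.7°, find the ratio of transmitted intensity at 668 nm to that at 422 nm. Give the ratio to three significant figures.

Airmass: sec 64.7° = 2.3400.
τ(668 nm) = 0.0924 × (550/668)⁴ × 2.3400 = 0.0924 × 0.4596 × 2.3400 = 0.0994.
τ(422 nm) = 0.0924 × (550/422)⁴ × 2.3400 = 0.0924 × 2.8854 × 2.3400 = 0.6239.
T(668)/T(422) = exp(τ_B − τ_A) = exp(0.5245) = 1.6896.

1.69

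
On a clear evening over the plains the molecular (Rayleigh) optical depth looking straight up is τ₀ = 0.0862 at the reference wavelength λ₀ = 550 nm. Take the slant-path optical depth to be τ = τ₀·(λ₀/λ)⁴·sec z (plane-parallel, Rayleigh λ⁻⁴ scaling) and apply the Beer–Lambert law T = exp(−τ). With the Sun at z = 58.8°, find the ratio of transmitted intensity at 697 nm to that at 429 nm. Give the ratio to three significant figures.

Airmass: sec 58.8° = 1.9304.
τ(697 nm) = 0.0862 × (550/697)⁴ × 1.9304 = 0.0862 × 0.3877 × 1.9304 = 0.0645.
τ(429 nm) = 0.0862 × (550/429)⁴ × 1.9304 = 0.0862 × 2.7016 × 1.9304 = 0.4495.
T(697)/T(429) = exp(τ_B − τ_A) = exp(0.3850) = 1.4697.

1.47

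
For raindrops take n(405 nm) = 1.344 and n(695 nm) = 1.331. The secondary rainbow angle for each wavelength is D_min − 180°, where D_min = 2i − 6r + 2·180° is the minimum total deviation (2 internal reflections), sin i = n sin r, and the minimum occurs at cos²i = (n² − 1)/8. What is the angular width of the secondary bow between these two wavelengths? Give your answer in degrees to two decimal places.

3.37°

At 405 nm (n = 1.344): cos²i = 0.10079 → i = 71.490°, r = 44.874°, D_min = 233.733°, rainbow angle = 53.733°.
At 695 nm (n = 1.331): cos²i = 0.09645 → i = 71.907°, r = 45.575°, D_min = 230.365°, rainbow angle = 50.365°.
Angular width = |53.733° − 50.365°| = 3.368°.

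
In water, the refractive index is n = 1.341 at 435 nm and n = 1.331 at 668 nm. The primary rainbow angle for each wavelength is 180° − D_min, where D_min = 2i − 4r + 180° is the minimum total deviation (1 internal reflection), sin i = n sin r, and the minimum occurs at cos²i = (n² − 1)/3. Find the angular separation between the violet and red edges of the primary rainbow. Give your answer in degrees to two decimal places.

1.44°

At 435 nm (n = 1.341): cos²i = 0.26609 → i = 58.946°, r = 39.705°, D_min = 139.071°, rainbow angle = 40.929°.
At 668 nm (n = 1.331): cos²i = 0.25719 → i = 59.527°, r = 40.356°, D_min = 137.630°, rainbow angle = 42.370°.
Angular width = |40.929° − 42.370°| = 1.441°.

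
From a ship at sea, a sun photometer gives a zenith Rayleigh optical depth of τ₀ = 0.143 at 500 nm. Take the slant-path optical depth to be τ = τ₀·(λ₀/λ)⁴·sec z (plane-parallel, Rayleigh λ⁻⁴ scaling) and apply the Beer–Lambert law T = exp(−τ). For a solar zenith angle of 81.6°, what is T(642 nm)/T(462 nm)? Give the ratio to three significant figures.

Airmass: sec 81.6° = 6.8454.
τ(642 nm) = 0.143 × (500/642)⁴ × 6.8454 = 0.143 × 0.3679 × 6.8454 = 0.3601.
τ(462 nm) = 0.143 × (500/462)⁴ × 6.8454 = 0.143 × 1.3719 × 6.8454 = 1.3429.
T(642)/T(462) = exp(τ_B − τ_A) = exp(0.9828) = 2.6718.

2.67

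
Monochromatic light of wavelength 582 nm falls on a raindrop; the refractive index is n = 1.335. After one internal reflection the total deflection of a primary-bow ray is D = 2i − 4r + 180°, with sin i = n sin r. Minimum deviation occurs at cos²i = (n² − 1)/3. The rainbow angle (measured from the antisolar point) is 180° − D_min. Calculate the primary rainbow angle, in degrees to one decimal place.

41.8°

cos²i = (1.78222 − 1)/3 = 0.26074; i = arccos(0.51063) = 59.294°.
sin r = sin 59.294°/1.335 = 0.64405; r = 40.094°.
D_min = 2·59.294° − 4·40.094° + 180° = 138.212°.
Rainbow angle = 180° − D_min = 41.788°.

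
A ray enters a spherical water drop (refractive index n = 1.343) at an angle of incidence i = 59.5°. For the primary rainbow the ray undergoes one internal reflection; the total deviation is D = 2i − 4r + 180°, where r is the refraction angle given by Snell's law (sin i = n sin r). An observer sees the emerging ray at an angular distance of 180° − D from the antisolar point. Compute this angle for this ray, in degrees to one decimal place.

sin r = sin 59.5° / 1.343 = 0.8616/1.343 = 0.6416; r = 39.91°.
D = 2·59.5° − 4·39.91° + 180° = 119.00° − 159.64° + 180° = 139.36°.
Angle from antisolar point = 180° − D = 40.64°.

40.6°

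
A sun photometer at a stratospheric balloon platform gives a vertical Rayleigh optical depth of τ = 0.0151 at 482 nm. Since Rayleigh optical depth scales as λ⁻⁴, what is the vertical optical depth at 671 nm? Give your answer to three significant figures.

τ(671 nm) = τ(482 nm) × (482/671)⁴ = 0.0151 × (0.7183)⁴ = 0.0151 × 0.2663 = 0.0040.

0.00402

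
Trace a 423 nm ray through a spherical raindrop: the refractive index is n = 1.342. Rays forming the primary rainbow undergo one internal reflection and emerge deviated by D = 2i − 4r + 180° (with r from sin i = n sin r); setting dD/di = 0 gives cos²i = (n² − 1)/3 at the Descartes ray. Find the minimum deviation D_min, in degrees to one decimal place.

cos²i = (1.80096 − 1)/3 = 0.26699; i = arccos(0.51671) = 58.888°.
sin r = sin 58.888°/1.342 = 0.63797; r = 39.641°.
D_min = 2·58.888° − 4·39.641° + 180° = 139.213°.

139.2°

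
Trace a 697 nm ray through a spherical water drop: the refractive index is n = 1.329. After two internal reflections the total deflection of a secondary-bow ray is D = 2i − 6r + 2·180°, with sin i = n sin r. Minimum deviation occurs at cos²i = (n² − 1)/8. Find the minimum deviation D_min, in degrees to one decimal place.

cos²i = (1.76624 − 1)/8 = 0.09578; i = arccos(0.30948) = 71.972°.
sin r = sin 71.972°/1.329 = 0.71550; r = 45.685°.
D_min = 2·71.972° − 6·45.685° + 360° = 229.837°.

229.8°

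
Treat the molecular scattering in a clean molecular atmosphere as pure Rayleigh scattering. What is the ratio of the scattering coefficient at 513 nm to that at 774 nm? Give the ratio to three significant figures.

Rayleigh scattering ∝ λ⁻⁴, so the ratio of coefficients is the inverse fourth power of the wavelength ratio.
σ(513)/σ(774) = (774/513)⁴ = (1.5088)⁴ = 5.182.

5.18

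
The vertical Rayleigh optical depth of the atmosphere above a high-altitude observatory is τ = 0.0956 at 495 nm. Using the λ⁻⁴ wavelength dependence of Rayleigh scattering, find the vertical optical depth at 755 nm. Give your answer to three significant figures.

0.0177

τ(755 nm) = τ(495 nm) × (495/755)⁴ = 0.0956 × (0.6556)⁴ = 0.0956 × 0.1848 = 0.0177.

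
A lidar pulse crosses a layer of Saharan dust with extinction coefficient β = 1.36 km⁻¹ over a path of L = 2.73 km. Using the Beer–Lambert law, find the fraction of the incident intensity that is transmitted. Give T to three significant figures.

0.0244

τ = β·L = 1.36 × 2.73 = 3.7128.
T = exp(−3.7128) = 0.0244.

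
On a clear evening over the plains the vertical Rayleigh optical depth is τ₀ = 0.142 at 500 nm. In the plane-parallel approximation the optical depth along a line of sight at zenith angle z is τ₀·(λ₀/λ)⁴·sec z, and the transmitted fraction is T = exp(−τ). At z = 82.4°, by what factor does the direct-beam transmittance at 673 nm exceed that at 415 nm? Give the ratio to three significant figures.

Airmass: sec 82.4° = 7.5611.
τ(673 nm) = 0.142 × (500/673)⁴ × 7.5611 = 0.142 × 0.3047 × 7.5611 = 0.3271.
τ(415 nm) = 0.142 × (500/415)⁴ × 7.5611 = 0.142 × 2.1071 × 7.5611 = 2.2623.
T(673)/T(415) = exp(τ_B − τ_A) = exp(1.9352) = 6.9257.

6.93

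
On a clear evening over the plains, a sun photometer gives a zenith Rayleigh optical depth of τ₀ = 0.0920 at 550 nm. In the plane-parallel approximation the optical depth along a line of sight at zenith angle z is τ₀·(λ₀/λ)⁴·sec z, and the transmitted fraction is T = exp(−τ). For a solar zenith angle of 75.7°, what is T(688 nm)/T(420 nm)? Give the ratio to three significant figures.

2.57

Airmass: sec 75.7° = 4.0486.
τ(688 nm) = 0.0920 × (550/688)⁴ × 4.0486 = 0.0920 × 0.4084 × 4.0486 = 0.1521.
τ(420 nm) = 0.0920 × (550/420)⁴ × 4.0486 = 0.0920 × 2.9407 × 4.0486 = 1.0953.
T(688)/T(420) = exp(τ_B − τ_A) = exp(0.9432) = 2.5682.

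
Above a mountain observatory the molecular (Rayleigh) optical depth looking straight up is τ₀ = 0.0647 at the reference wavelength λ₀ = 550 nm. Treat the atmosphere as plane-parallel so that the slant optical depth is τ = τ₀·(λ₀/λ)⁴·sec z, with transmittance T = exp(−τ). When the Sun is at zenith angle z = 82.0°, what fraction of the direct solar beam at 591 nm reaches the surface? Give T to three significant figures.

0.706

sec 82.0° = 7.1853.
τ = 0.0647 × (550/591)⁴ × 7.1853 = 0.0647 × 0.7501 × 7.1853 = 0.3487.
T = exp(−0.3487) = 0.7056.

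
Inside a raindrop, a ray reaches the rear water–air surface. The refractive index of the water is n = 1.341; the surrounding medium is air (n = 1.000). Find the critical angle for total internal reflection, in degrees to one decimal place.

48.2°

sin θ_c = n_air / n = 1.000 / 1.341 = 0.7457.
θ_c = arcsin(0.7457) = 48.22°.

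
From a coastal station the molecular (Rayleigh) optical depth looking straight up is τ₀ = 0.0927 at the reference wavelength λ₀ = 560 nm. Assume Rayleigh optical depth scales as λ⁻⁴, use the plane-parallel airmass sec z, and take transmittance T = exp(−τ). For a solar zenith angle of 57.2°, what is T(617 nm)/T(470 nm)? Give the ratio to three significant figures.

Airmass: sec 57.2° = 1.8460.
τ(617 nm) = 0.0927 × (560/617)⁴ × 1.8460 = 0.0927 × 0.6786 × 1.8460 = 0.1161.
τ(470 nm) = 0.0927 × (560/470)⁴ × 1.8460 = 0.0927 × 2.0154 × 1.8460 = 0.3449.
T(617)/T(470) = exp(τ_B − τ_A) = exp(0.2288) = 1.2570.

1.26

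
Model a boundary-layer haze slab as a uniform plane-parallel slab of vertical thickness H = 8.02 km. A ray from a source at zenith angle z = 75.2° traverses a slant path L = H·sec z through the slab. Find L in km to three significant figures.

31.4 km

sec z = 1/cos 75.2° = 3.9147.
L = 8.02 × 3.9147 = 31.396 km.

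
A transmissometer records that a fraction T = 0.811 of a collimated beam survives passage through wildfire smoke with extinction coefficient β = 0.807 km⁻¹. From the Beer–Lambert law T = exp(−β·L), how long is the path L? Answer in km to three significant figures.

Beer–Lambert: T = exp(−βL) ⇒ L = −ln(T)/β = −ln(0.811)/0.807 = 0.2095/0.807 = 0.2596 km.

0.260 km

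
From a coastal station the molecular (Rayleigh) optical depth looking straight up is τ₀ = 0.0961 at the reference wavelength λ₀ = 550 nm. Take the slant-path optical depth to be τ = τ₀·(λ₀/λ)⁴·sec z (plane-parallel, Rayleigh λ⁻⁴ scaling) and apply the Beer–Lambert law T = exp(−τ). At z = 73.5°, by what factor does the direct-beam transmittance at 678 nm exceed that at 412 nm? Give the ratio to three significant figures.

Airmass: sec 73.5° = 3.5209.
τ(678 nm) = 0.0961 × (550/678)⁴ × 3.5209 = 0.0961 × 0.4330 × 3.5209 = 0.1465.
τ(412 nm) = 0.0961 × (550/412)⁴ × 3.5209 = 0.0961 × 3.1759 × 3.5209 = 1.0746.
T(678)/T(412) = exp(τ_B − τ_A) = exp(0.9281) = 2.5296.

2.53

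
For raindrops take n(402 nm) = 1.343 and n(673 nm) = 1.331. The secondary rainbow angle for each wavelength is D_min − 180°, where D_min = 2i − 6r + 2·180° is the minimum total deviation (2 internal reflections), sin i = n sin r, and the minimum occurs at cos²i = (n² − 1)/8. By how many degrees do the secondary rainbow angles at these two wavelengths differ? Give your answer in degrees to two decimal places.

At 402 nm (n = 1.343): cos²i = 0.10046 → i = 71.522°, r = 44.928°, D_min = 233.478°, rainbow angle = 53.478°.
At 673 nm (n = 1.331): cos²i = 0.09645 → i = 71.907°, r = 45.575°, D_min = 230.365°, rainbow angle = 50.365°.
Angular width = |53.478° − 50.365°| = 3.113°.

3.11°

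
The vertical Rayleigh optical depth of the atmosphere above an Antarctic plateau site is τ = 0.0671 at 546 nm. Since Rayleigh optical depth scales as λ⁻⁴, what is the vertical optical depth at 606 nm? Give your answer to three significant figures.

0.0442

τ(606 nm) = τ(546 nm) × (546/606)⁴ = 0.0671 × (0.9010)⁴ = 0.0671 × 0.6590 = 0.0442.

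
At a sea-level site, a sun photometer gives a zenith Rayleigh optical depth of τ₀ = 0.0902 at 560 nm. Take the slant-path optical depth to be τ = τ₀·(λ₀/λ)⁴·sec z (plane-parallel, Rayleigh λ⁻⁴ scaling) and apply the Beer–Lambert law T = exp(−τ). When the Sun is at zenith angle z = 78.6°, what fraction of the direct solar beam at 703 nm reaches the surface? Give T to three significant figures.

sec 78.6° = 5.0593.
τ = 0.0902 × (560/703)⁴ × 5.0593 = 0.0902 × 0.4027 × 5.0593 = 0.1837.
T = exp(−0.1837) = 0.8321.

0.832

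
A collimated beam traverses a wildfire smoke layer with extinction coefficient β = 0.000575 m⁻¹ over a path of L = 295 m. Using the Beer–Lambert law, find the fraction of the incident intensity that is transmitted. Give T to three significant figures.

τ = β·L = 0.000575 × 295 = 0.1696.
T = exp(−0.1696) = 0.8440.

0.844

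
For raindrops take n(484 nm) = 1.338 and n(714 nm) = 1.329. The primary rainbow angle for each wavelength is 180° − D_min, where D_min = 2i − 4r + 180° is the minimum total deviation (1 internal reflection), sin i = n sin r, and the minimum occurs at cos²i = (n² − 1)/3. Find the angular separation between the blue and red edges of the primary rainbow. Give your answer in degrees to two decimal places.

1.31°

At 484 nm (n = 1.338): cos²i = 0.26341 → i = 59.120°, r = 39.899°, D_min = 138.643°, rainbow angle = 41.357°.
At 714 nm (n = 1.329): cos²i = 0.25541 → i = 59.643°, r = 40.487°, D_min = 137.337°, rainbow angle = 42.663°.
Angular width = |41.357° − 42.663°| = 1.307°.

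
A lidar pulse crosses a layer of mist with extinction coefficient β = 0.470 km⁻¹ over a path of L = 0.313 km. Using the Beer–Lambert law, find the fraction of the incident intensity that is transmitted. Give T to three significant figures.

0.863

τ = β·L = 0.470 × 0.313 = 0.1471.
T = exp(−0.1471) = 0.8632.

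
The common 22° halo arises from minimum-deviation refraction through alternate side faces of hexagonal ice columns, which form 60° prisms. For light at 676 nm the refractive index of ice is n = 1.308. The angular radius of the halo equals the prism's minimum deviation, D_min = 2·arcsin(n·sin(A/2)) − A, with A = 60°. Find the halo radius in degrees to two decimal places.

21.69°

n·sin(A/2) = 1.308 × sin 30° = 1.308 × 0.5000 = 0.6540.
D_min = 2·arcsin(0.6540) − 60° = 2 × 40.844° − 60° = 21.688°.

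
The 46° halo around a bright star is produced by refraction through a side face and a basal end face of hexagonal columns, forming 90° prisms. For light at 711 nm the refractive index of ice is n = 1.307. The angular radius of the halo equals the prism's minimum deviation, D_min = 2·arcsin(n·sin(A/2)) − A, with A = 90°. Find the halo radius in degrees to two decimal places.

n·sin(A/2) = 1.307 × sin 45° = 1.307 × 0.7071 = 0.9242.
D_min = 2·arcsin(0.9242) − 90° = 2 × 67.546° − 90° = 45.093°.

45.09°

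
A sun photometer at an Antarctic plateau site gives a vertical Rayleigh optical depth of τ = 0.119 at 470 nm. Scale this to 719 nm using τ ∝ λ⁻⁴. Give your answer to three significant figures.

τ(719 nm) = τ(470 nm) × (470/719)⁴ = 0.119 × (0.6537)⁴ = 0.119 × 0.1826 = 0.0217.

0.0217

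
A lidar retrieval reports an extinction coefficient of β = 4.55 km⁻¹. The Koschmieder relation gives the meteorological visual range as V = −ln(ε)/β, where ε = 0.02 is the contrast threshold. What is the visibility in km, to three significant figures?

0.860 km

V = −ln(0.02) / 4.55 = 3.912 / 4.55 = 0.8598 km.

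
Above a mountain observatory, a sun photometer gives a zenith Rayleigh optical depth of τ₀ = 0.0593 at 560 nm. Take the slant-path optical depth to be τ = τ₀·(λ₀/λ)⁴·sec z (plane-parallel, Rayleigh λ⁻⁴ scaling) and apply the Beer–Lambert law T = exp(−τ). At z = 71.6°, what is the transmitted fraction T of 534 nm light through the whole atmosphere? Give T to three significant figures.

0.797

sec 71.6° = 3.1681.
τ = 0.0593 × (560/534)⁴ × 3.1681 = 0.0593 × 1.2094 × 3.1681 = 0.2272.
T = exp(−0.2272) = 0.7967.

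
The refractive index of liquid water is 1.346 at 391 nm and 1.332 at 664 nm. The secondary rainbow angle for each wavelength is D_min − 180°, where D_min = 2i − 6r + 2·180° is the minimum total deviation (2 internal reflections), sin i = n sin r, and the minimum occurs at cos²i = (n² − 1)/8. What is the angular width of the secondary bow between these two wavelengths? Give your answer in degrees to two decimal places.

At 391 nm (n = 1.346): cos²i = 0.10146 → i = 71.426°, r = 44.768°, D_min = 234.241°, rainbow angle = 54.241°.
At 664 nm (n = 1.332): cos²i = 0.09678 → i = 71.875°, r = 45.520°, D_min = 230.628°, rainbow angle = 50.628°.
Angular width = |54.241° − 50.628°| = 3.612°.

3.61°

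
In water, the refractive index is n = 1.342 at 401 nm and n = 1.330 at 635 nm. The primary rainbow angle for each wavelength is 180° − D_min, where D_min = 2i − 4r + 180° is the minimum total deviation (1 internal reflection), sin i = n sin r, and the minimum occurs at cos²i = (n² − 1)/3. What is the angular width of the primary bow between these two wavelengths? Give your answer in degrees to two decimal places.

1.73°

At 401 nm (n = 1.342): cos²i = 0.26699 → i = 58.888°, r = 39.641°, D_min = 139.213°, rainbow angle = 40.787°.
At 635 nm (n = 1.330): cos²i = 0.25630 → i = 59.585°, r = 40.422°, D_min = 137.484°, rainbow angle = 42.516°.
Angular width = |40.787° − 42.516°| = 1.729°.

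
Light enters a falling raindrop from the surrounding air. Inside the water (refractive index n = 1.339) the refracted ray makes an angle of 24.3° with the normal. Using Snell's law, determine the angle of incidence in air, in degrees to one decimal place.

Snell: sin θ_i = n · sin θ_r = 1.339 × sin 24.3° = 1.339 × 0.4115 = 0.5510.
θ_i = arcsin(0.5510) = 33.44°.

33.4°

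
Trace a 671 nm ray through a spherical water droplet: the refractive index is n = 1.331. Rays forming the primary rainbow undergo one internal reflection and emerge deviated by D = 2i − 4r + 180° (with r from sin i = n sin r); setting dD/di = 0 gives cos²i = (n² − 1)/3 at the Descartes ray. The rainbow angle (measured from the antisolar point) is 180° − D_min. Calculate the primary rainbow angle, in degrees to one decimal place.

42.4°

cos²i = (1.77156 − 1)/3 = 0.25719; i = arccos(0.50714) = 59.527°.
sin r = sin 59.527°/1.331 = 0.64753; r = 40.356°.
D_min = 2·59.527° − 4·40.356° + 180° = 137.630°.
Rainbow angle = 180° − D_min = 42.370°.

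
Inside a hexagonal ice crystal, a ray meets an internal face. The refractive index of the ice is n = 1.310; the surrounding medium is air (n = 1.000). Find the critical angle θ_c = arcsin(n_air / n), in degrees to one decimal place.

49.8°

sin θ_c = n_air / n = 1.000 / 1.310 = 0.7634.
θ_c = arcsin(0.7634) = 49.76°.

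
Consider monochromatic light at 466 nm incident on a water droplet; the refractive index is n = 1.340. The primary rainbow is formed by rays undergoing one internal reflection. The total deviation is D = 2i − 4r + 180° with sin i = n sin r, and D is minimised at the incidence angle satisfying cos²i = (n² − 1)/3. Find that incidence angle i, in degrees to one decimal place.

cos²i = (1.340² − 1)/3 = (1.79560 − 1)/3 = 0.26520.
cos i = 0.51498, so i = 59.004°.

59.0°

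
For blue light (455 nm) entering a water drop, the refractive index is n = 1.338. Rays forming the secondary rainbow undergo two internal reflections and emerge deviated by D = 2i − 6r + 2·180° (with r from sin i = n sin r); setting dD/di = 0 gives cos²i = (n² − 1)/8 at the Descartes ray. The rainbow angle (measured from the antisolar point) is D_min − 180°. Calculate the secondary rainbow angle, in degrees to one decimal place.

52.2°

cos²i = (1.79024 − 1)/8 = 0.09878; i = arccos(0.31429) = 71.682°.
sin r = sin 71.682°/1.338 = 0.70951; r = 45.195°.
D_min = 2·71.682° − 6·45.195° + 360° = 232.193°.
Rainbow angle = D_min − 180° = 52.193°.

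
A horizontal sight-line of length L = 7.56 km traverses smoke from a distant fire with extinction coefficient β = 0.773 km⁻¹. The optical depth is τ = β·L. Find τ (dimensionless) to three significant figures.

5.84

τ = β·L = 0.773 × 7.56 = 5.8439.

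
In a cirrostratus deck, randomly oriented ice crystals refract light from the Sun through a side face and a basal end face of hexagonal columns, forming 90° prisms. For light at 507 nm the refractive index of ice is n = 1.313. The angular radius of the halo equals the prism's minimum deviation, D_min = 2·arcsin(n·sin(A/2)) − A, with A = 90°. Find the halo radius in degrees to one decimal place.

46.4°

n·sin(A/2) = 1.313 × sin 45° = 1.313 × 0.7071 = 0.9284.
D_min = 2·arcsin(0.9284) − 90° = 2 × 68.192° − 90° = 46.383°.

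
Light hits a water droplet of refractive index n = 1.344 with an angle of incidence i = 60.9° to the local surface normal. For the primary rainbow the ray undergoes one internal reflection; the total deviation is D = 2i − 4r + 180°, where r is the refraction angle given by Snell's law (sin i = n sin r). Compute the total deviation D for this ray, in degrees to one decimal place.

sin r = sin 60.9° / 1.344 = 0.8738/1.344 = 0.6501; r = 40.55°.
D = 2·60.9° − 4·40.55° + 180° = 121.80° − 162.21° + 180° = 139.59°.

139.6°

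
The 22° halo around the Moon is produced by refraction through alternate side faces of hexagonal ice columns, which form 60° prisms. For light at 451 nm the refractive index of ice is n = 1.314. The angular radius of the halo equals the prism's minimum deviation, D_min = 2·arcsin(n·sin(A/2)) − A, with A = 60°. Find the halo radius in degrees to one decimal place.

n·sin(A/2) = 1.314 × sin 30° = 1.314 × 0.5000 = 0.6570.
D_min = 2·arcsin(0.6570) − 60° = 2 × 41.071° − 60° = 22.143°.

22.1°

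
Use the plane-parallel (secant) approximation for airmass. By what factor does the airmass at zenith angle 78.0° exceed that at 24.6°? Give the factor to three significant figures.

4.37

X(78.0°)/X(24.6°) = sec 78.0° / sec 24.6° = cos 24.6° / cos 78.0° = 0.9092/0.2079 = 4.3732.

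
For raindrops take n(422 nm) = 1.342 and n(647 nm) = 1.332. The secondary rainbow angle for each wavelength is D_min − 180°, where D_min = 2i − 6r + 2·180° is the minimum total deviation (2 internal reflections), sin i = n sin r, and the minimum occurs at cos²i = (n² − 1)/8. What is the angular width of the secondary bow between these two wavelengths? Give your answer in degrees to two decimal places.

2.59°

At 422 nm (n = 1.342): cos²i = 0.10012 → i = 71.554°, r = 44.981°, D_min = 233.222°, rainbow angle = 53.222°.
At 647 nm (n = 1.332): cos²i = 0.09678 → i = 71.875°, r = 45.520°, D_min = 230.628°, rainbow angle = 50.628°.
Angular width = |53.222° − 50.628°| = 2.594°.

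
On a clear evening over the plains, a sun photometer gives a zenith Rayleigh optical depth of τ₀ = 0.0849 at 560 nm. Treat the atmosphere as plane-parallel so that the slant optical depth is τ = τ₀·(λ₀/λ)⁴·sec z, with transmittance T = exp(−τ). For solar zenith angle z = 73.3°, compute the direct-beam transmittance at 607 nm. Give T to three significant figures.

sec 73.3° = 3.4799.
τ = 0.0849 × (560/607)⁴ × 3.4799 = 0.0849 × 0.7244 × 3.4799 = 0.2140.
T = exp(−0.2140) = 0.8073.

0.807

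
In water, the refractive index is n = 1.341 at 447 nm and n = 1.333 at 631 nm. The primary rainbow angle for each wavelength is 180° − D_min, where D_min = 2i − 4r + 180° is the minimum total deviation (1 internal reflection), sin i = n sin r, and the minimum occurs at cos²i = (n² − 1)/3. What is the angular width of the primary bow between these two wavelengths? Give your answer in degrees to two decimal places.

1.15°

At 447 nm (n = 1.341): cos²i = 0.26609 → i = 58.946°, r = 39.705°, D_min = 139.071°, rainbow angle = 40.929°.
At 631 nm (n = 1.333): cos²i = 0.25896 → i = 59.410°, r = 40.225°, D_min = 137.922°, rainbow angle = 42.078°.
Angular width = |40.929° − 42.078°| = 1.149°.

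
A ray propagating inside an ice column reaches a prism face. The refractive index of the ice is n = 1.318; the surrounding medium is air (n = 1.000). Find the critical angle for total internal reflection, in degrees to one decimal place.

sin θ_c = n_air / n = 1.000 / 1.318 = 0.7587.
θ_c = arcsin(0.7587) = 49.35°.

49.4°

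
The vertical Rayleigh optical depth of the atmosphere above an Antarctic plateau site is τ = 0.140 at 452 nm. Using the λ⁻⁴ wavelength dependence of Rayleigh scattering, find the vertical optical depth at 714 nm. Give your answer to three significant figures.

0.0225

τ(714 nm) = τ(452 nm) × (452/714)⁴ = 0.140 × (0.6331)⁴ = 0.140 × 0.1606 = 0.0225.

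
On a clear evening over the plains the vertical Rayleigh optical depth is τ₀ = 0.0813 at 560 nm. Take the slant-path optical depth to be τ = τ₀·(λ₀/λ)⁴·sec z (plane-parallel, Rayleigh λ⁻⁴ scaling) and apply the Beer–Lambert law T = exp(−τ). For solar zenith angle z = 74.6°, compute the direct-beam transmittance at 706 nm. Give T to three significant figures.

sec 74.6° = 3.7657.
τ = 0.0813 × (560/706)⁴ × 3.7657 = 0.0813 × 0.3959 × 3.7657 = 0.1212.
T = exp(−0.1212) = 0.8859.

0.886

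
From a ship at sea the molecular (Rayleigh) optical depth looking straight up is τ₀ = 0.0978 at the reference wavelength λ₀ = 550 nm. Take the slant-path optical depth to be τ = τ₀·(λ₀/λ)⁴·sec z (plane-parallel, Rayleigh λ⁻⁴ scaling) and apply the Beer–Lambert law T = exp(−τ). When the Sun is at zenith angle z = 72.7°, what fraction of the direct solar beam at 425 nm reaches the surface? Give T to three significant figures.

sec 72.7° = 3.3628.
τ = 0.0978 × (550/425)⁴ × 3.3628 = 0.0978 × 2.8048 × 3.3628 = 0.9224.
T = exp(−0.9224) = 0.3976.

0.398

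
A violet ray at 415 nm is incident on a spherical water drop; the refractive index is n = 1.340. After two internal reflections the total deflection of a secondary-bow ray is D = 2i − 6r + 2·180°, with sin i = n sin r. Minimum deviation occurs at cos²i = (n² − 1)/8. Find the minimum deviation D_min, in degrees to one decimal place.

232.7°

cos²i = (1.79560 − 1)/8 = 0.09945; i = arccos(0.31536) = 71.618°.
sin r = sin 71.618°/1.340 = 0.70819; r = 45.088°.
D_min = 2·71.618° − 6·45.088° + 360° = 232.709°.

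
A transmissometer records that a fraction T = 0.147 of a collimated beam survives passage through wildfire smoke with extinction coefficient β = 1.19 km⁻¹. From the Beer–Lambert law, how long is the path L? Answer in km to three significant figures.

1.61 km

Beer–Lambert: T = exp(−βL) ⇒ L = −ln(T)/β = −ln(0.147)/1.19 = 1.9173/1.19 = 1.611 km.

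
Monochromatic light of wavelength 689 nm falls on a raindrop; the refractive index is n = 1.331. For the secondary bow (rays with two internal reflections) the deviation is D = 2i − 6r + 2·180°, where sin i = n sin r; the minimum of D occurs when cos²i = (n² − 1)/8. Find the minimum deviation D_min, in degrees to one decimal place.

230.4°

cos²i = (1.77156 − 1)/8 = 0.09645; i = arccos(0.31056) = 71.907°.
sin r = sin 71.907°/1.331 = 0.71417; r = 45.575°.
D_min = 2·71.907° − 6·45.575° + 360° = 230.365°.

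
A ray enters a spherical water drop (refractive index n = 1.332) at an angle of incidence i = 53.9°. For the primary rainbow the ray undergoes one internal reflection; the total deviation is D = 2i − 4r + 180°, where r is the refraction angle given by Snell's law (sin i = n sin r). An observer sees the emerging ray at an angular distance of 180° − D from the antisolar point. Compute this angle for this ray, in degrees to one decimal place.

sin r = sin 53.9° / 1.332 = 0.8080/1.332 = 0.6066; r = 37.34°.
D = 2·53.9° − 4·37.34° + 180° = 107.80° − 149.38° + 180° = 138.42°.
Angle from antisolar point = 180° − D = 41.58°.

41.6°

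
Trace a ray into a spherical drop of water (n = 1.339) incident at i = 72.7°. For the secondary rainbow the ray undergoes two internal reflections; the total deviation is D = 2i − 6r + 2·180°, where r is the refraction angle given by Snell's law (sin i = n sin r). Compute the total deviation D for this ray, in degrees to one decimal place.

sin r = sin 72.7° / 1.339 = 0.9548/1.339 = 0.7130; r = 45.48°.
D = 2·72.7° − 6·45.48° + 2·180° = 145.40° − 272.90° + 360° = 232.50°.

232.5°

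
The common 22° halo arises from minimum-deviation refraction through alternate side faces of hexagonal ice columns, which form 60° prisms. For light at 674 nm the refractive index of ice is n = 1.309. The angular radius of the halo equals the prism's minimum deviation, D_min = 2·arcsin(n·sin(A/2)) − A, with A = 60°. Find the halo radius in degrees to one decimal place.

21.8°

n·sin(A/2) = 1.309 × sin 30° = 1.309 × 0.5000 = 0.6545.
D_min = 2·arcsin(0.6545) − 60° = 2 × 40.882° − 60° = 21.763°.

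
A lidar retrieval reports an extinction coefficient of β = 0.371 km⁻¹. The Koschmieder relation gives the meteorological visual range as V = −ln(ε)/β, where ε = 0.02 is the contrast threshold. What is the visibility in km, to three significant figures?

10.5 km

V = −ln(0.02) / 0.371 = 3.912 / 0.371 = 10.5445 km.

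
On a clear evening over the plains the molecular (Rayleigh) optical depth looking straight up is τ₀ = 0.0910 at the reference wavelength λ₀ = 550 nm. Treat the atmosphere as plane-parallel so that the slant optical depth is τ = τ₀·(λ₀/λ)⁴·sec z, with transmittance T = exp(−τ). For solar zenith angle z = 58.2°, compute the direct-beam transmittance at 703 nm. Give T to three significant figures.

0.937

sec 58.2° = 1.8977.
τ = 0.0910 × (550/703)⁴ × 1.8977 = 0.0910 × 0.3747 × 1.8977 = 0.0647.
T = exp(−0.0647) = 0.9373.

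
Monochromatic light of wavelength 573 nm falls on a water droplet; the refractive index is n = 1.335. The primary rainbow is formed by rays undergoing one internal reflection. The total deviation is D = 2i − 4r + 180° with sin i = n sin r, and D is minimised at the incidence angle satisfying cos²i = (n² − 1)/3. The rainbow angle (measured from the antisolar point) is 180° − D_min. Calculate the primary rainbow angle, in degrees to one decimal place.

41.8°

cos²i = (1.78222 − 1)/3 = 0.26074; i = arccos(0.51063) = 59.294°.
sin r = sin 59.294°/1.335 = 0.64405; r = 40.094°.
D_min = 2·59.294° − 4·40.094° + 180° = 138.212°.
Rainbow angle = 180° − D_min = 41.788°.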